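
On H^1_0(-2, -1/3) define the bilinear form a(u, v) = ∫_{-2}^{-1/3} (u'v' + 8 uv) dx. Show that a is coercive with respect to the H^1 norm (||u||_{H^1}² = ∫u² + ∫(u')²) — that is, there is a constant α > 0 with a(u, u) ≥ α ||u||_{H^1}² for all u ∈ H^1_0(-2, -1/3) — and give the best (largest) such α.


α = 1

Coercivity of a(·,·) on H^1_0(-2, -1/3) means a(u, u) ≥ α ||u||_{H^1}² for every u ∈ H^1_0.
The interval has length L = 5/3, and Poincaré/coercivity depend only on L. Here a(u, u) = ∫(u')² + (8)·∫u².
Here c = 8 ≥ 1, so a(u,u) = ∫(u')² + c∫u² ≥ ∫(u')² + ∫u² = ||u||_{H^1}², i.e. α = 1 works. No larger α is possible: a(u,u) ≥ α||u||_{H^1}² means (1−α)∫(u')² ≥ (α−c)∫u², and for the modes u_n = sin(nπ(x−x₀)/L) (x₀ the left endpoint) one has ∫u_n²/∫(u_n')² = (L/(nπ))² → 0, so a(u_n,u_n)/||u_n||_{H^1}² → 1. Hence the optimal constant is α = 1.
Therefore α = 1.


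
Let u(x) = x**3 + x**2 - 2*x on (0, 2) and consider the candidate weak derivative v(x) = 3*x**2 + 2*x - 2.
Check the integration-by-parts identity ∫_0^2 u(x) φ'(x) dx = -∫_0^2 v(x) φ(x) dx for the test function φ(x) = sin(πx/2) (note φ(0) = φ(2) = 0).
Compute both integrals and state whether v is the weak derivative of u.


LHS = -24/π + 96/π^3, RHS = -24/π + 96/π^3. Yes, v = u' weakly.

u(x) = x**3 + x**2 - 2*x, classical derivative u'(x) = 3*x**2 + 2*x - 2.
φ(x) = sin(πx/2), so φ'(x) = π*cos(π*x/2)/2.
Note φ(0) = φ(2) = 0, so the boundary term u·φ vanishes.
LHS = ∫_0^2 u(x) φ'(x) dx = ∫_0^2 (π*x^3*cos(π*x/2)/2 + π*x^2*cos(π*x/2)/2 - π*x*cos(π*x/2)) dx. Term by term:
  ∫_0^2 π*x^2*cos(π*x/2)/2 dx = -8/π;  ∫_0^2 π*x^3*cos(π*x/2)/2 dx = -24/π + 96/π^3;  ∫_0^2 -π*x*cos(π*x/2) dx = 8/π.
Sum: -8/π + -24/π + 96/π^3 + 8/π = -24/π + 96/π^3.
So LHS = -24/π + 96/π^3.
∫_0^2 v(x) φ(x) dx = ∫_0^2 (3*x^2*sin(π*x/2) + 2*x*sin(π*x/2) - 2*sin(π*x/2)) dx. Term by term:
  ∫_0^2 -2*sin(π*x/2) dx = -8/π;  ∫_0^2 2*x*sin(π*x/2) dx = 8/π;  ∫_0^2 3*x^2*sin(π*x/2) dx = -96/π^3 + 24/π.
Sum: -8/π + 8/π + -96/π^3 + 24/π = -96/π^3 + 24/π.
So RHS = -∫_0^2 v(x) φ(x) dx = -24/π + 96/π^3.
LHS = RHS, so the identity holds for this test φ.
Moreover u is smooth here and v(x) = u'(x) = 3*x**2 + 2*x - 2 pointwise, so the identity holds for every test function. Hence v is the weak derivative of u.


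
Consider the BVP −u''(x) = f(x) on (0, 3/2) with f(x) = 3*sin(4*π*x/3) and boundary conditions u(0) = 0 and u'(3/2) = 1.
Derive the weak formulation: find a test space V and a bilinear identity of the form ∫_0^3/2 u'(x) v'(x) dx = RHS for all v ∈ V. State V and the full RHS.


V = {v ∈ H^1(0, 3/2) : v(0) = 0} (test functions vanish at x = 0 where u is specified); weak form: ∫_0^3/2 u'v' dx = ∫_0^3/2 (3*sin(4*π*x/3)) v dx + v(3/2) for all v ∈ V.

Multiply both sides by a test function v and integrate from 0 to 3/2:
  ∫_0^3/2 −u''(x) v(x) dx = ∫_0^3/2 f(x) v(x) dx.
Integrate the LHS by parts once:
  ∫_0^3/2 −u'' v dx = −[u'(x) v(x)]_0^3/2 + ∫_0^3/2 u'(x) v'(x) dx.
Thus ∫_0^3/2 u'(x) v'(x) dx = ∫_0^3/2 f(x) v(x) dx + [u'(x) v(x)]_0^3/2.
Choose V so that boundary terms are either known or forced to vanish.
Mixed BC: u(0) = 0 (Dirichlet) and u'(3/2) = 1 (Neumann). Define V = {v ∈ H^1(0, 3/2) : v(0) = 0}. Then [u' v]_0^3/2 = u'(3/2)·v(3/2) − u'(0)·0 = v(3/2).
Weak formulation: find u (satisfying any essential BC) such that ∫_0^3/2 u'(x) v'(x) dx = ∫_0^3/2 f v dx + v(3/2) for all v ∈ V (Dirichlet at 0 absorbed into V; Neumann datum at x = 3/2 contributes the boundary term).
Substituting f(x) = 3*sin(4*π*x/3), the right-hand side is ∫_0^3/2 (3*sin(4*π*x/3)) v dx + v(3/2).


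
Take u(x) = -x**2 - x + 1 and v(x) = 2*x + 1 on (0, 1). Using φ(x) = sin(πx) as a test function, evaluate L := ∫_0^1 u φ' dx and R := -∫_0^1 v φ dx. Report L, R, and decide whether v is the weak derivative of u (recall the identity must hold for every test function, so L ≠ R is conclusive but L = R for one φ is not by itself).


LHS = 4/π, RHS = -4/π. No, v is not the weak derivative of u.

u(x) = -x**2 - x + 1, classical derivative u'(x) = -2*x - 1.
φ(x) = sin(πx), so φ'(x) = π*cos(π*x).
Note φ(0) = φ(1) = 0, so the boundary term u·φ vanishes.
LHS = ∫_0^1 u(x) φ'(x) dx = ∫_0^1 (-π*x^2*cos(π*x) - π*x*cos(π*x) + π*cos(π*x)) dx. Term by term:
  ∫_0^1 π*cos(π*x) dx = 0;  ∫_0^1 -π*x*cos(π*x) dx = 2/π;  ∫_0^1 -π*x^2*cos(π*x) dx = 2/π.
Sum: 0 + 2/π + 2/π = 4/π.
So LHS = 4/π.
∫_0^1 v(x) φ(x) dx = ∫_0^1 (2*x*sin(π*x) + sin(π*x)) dx. Term by term:
  ∫_0^1 2*x*sin(π*x) dx = 2/π;  ∫_0^1 sin(π*x) dx = 2/π.
Sum: 2/π + 2/π = 4/π.
So RHS = -∫_0^1 v(x) φ(x) dx = -4/π.
LHS − RHS = 8/π ≠ 0, so the identity fails.
(For a valid weak derivative the identity must hold for EVERY test function, in particular this one. The failure shows v is NOT the weak derivative of u.)
Correct weak derivative would be u'(x) = -2*x - 1.


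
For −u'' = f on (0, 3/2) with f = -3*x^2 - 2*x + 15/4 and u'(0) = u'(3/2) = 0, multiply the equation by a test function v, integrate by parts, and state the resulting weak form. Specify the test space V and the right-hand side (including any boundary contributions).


V = H^1(0, 3/2) (no boundary constraint on v; u is determined up to an additive constant); weak form: ∫_0^3/2 u'v' dx = ∫_0^3/2 (-3*x^2 - 2*x + 15/4) v dx for all v ∈ V.

Multiply both sides by a test function v and integrate from 0 to 3/2:
  ∫_0^3/2 −u''(x) v(x) dx = ∫_0^3/2 f(x) v(x) dx.
Integrate the LHS by parts once:
  ∫_0^3/2 −u'' v dx = −[u'(x) v(x)]_0^3/2 + ∫_0^3/2 u'(x) v'(x) dx.
Thus ∫_0^3/2 u'(x) v'(x) dx = ∫_0^3/2 f(x) v(x) dx + [u'(x) v(x)]_0^3/2.
Choose V so that boundary terms are either known or forced to vanish.
u has homogeneous Neumann: u'(0) = u'(3/2) = 0. So [u' v]_0^3/2 = 0·v(3/2) − 0·v(0) = 0 for any v; take V = H^1(0, 3/2).
Weak formulation: find u (satisfying any essential BC) such that ∫_0^3/2 u'(x) v'(x) dx = ∫_0^3/2 f v dx for all v ∈ V (homogeneous Neumann, so boundary terms vanish).
Substituting f(x) = -3*x^2 - 2*x + 15/4, the right-hand side is ∫_0^3/2 (-3*x^2 - 2*x + 15/4) v dx.
Compatibility check (pure Neumann): taking v ≡ 1 ∈ V gives 0 = ∫_0^3/2 f dx + (0) − (0), i.e. ∫_0^3/2 f dx must equal u'(0) − u'(3/2) = 0. Indeed ∫_0^3/2 (-3*x^2 - 2*x + 15/4) dx = 0, so the data are compatible. The solution is then unique only up to an additive constant (fix it e.g. by requiring ∫_0^3/2 u dx = 0).


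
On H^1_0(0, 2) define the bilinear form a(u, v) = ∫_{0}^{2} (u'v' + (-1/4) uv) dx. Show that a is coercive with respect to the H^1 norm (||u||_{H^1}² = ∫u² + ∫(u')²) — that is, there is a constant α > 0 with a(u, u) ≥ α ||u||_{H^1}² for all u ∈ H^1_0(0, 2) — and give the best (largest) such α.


α = (-1 + π^2)/(4 + π^2)

Coercivity of a(·,·) on H^1_0(0, 2) means a(u, u) ≥ α ||u||_{H^1}² for every u ∈ H^1_0.
The interval has length L = 2, and Poincaré/coercivity depend only on L. Here a(u, u) = ∫(u')² + (-1/4)·∫u².
Here c = -1/4 < 0 with |c| < (π/L)² = π^2/4, so coercivity still holds. The condition a(u,u) ≥ α||u||_{H^1}² reads (1−α)∫(u')² ≥ (α−c)∫u². Any admissible α is ≤ 1 (rapidly oscillating u have ∫u²/∫(u')² → 0), and α = 1 would force 0 ≥ (1−c)∫u², impossible since c < 1; so 1−α > 0. By the sharp Poincaré inequality on H^1_0 of an interval of length L, ∫(u')² ≥ (π/L)²∫u² with equality for the first sine mode sin(π(x−x₀)/L) (x₀ the left endpoint), so the inequality holds for all u iff (1−α)(π/L)² ≥ α − c, i.e. α ≤ ((π/L)² + c)/((π/L)² + 1) = (1 + c(L/π)²)/(1 + (L/π)²). (Direct route, valid since c ≤ 0: Poincaré gives c∫u² ≥ c(L/π)²∫(u')², so a(u,u) ≥ (1 + c(L/π)²)∫(u')², while ||u||_{H^1}² ≤ (1 + (L/π)²)∫(u')²; dividing yields the same α.) With (π/L)² = π^2/4 and c = -1/4, the largest admissible constant is α = ((π/L)² + c)/((π/L)² + 1).
Simplifying, α = (-1 + π^2)/(4 + π^2).


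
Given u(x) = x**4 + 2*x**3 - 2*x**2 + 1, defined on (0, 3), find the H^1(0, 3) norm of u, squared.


||u||_{H^1}^2 = 210453/14

The H^1 norm (squared) on an interval (0, L) is
  ||u||_{H^1}^2 = ∫_0^L u(x)^2 dx + ∫_0^L u'(x)^2 dx.
Compute u'(x) = 4*x**3 + 6*x**2 - 4*x.
Then u(x)^2 = x**8 + 4*x**7 - 8*x**5 + 6*x**4 + 4*x**3 - 4*x**2 + 1 and u'(x)^2 = 16*x**6 + 48*x**5 + 4*x**4 - 48*x**3 + 16*x**2.
Integrate each monomial from 0 to 3 using ∫_0^3 c·x^n dx = c·3^(n+1)/(n+1):
  ∫_0^3 u(x)^2 dx = ∫_0^3 (x^8 + 4*x^7 - 8*x^5 + 6*x^4 + 4*x^3 - 4*x^2 + 1) dx. Term by term:
    ∫_0^3 x^8 dx = 2187;  ∫_0^3 4*x^7 dx = 6561/2;  ∫_0^3 -8*x^5 dx = -972;
    ∫_0^3 6*x^4 dx = 1458/5;  ∫_0^3 4*x^3 dx = 81;  ∫_0^3 -4*x^2 dx = -36;
    ∫_0^3 1 dx = 3.
  Sum: 2187 + 6561/2 − 972 + 1458/5 + 81 − 36 + 3 = 48351/10.
  ∫_0^3 u'(x)^2 dx = ∫_0^3 (16*x^6 + 48*x^5 + 4*x^4 - 48*x^3 + 16*x^2) dx. Term by term:
    ∫_0^3 16*x^6 dx = 34992/7;  ∫_0^3 48*x^5 dx = 5832;  ∫_0^3 4*x^4 dx = 972/5;
    ∫_0^3 -48*x^3 dx = -972;  ∫_0^3 16*x^2 dx = 144.
  Sum: 34992/7 + 5832 + 972/5 − 972 + 144 = 356904/35.
Adding: ||u||_{H^1}^2 = 48351/10 + 356904/35 = 210453/14.


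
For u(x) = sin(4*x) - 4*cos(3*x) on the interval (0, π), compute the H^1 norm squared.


||u||_{H^1(0,π)}^2 = -640/7 + 177*π/2

u'(x) = 12*sin(3*x) + 4*cos(4*x).
Expand u² and (u')² and integrate term by term on (0, π), using: for integers n ≥ 1, ∫_0^π sin²(nx) dx = ∫_0^π cos²(nx) dx = π/2; for n ≠ n', ∫_0^π sin(nx)sin(n'x) dx = ∫_0^π cos(nx)cos(n'x) dx = 0; and by product-to-sum, ∫_0^π sin(nx)cos(n'x) dx = ½∫_0^π [sin((n+n')x) + sin((n−n')x)] dx, which is 0 when n+n' is even and 2n/(n²−n'²) when n+n' is odd (it need not vanish on (0, π)).
  u² squared terms: (-4)²·∫cos(3x)² dx = 16·π/2 = 8*π;  (1)²·∫sin(4x)² dx = 1·π/2 = π/2.
  u² cross terms: 2·(-4)·(1)·∫cos(3x)·sin(4x) dx = -8·(8/7) = -64/7.
  So ∫_0^π u² dx = 8*π + π/2 − 64/7 = -64/7 + 17*π/2.
  (u')² squared terms: (4)²·∫cos(4x)² dx = 16·π/2 = 8*π;  (12)²·∫sin(3x)² dx = 144·π/2 = 72*π.
  (u')² cross terms: 2·(4)·(12)·∫cos(4x)·sin(3x) dx = 96·(-6/7) = -576/7.
  So ∫_0^π (u')² dx = 8*π + 72*π − 576/7 = -576/7 + 80*π.
||u||_{H^1}^2 = (-64/7 + 17*π/2) + (-576/7 + 80*π) = -640/7 + 177*π/2.


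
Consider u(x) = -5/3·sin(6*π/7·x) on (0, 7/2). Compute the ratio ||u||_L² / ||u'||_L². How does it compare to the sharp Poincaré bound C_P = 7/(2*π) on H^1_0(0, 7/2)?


||u||_L² / ||u'||_L² = 7/(6*π) < C_P = 7/(2*π).

u(x) = -5/3·sin(6*π/7·x), so u'(x) = -10*π*cos(6*π*x/7)/7.
Writing u(x) = A·sin(kπx/L) with A = -5/3 and k = 3, use ∫_0^L sin²(kπx/L) dx = L/2 and ∫_0^L cos²(kπx/L) dx = L/2.
u² = 25/9·sin²(6*π/7·x) and (u')² = 100*π^2/49·cos²(6*π/7·x), and each of sin², cos² integrates to L/2 = 7/4 over (0, 7/2).
∫_0^7/2 u² dx = 175/36, so ||u||_L² = 5*sqrt(7)/6.
∫_0^7/2 (u')² dx = 25*π^2/7, so ||u'||_L² = 5*sqrt(7)*π/7.
Ratio ||u||_L² / ||u'||_L² = 7/(6*π).
Sharp Poincaré constant on H^1_0(0, 7/2) is C_P = L/π = 7/(2*π), achieved by sin(2*π/7·x).
This is the k = 3 harmonic; the ratio L/(kπ) is strictly less than C_P = L/π, consistent with the sharp inequality ||u||_L² ≤ C_P ||u'||_L².


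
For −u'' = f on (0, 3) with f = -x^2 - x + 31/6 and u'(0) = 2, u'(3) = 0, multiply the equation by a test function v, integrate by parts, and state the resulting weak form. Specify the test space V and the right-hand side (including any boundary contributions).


V = H^1(0, 3) (v unrestricted at boundary; u is determined up to an additive constant); weak form: ∫_0^3 u'v' dx = ∫_0^3 (-x^2 - x + 31/6) v dx − 2·v(0) for all v ∈ V.

Multiply both sides by a test function v and integrate from 0 to 3:
  ∫_0^3 −u''(x) v(x) dx = ∫_0^3 f(x) v(x) dx.
Integrate the LHS by parts once:
  ∫_0^3 −u'' v dx = −[u'(x) v(x)]_0^3 + ∫_0^3 u'(x) v'(x) dx.
Thus ∫_0^3 u'(x) v'(x) dx = ∫_0^3 f(x) v(x) dx + [u'(x) v(x)]_0^3.
Choose V so that boundary terms are either known or forced to vanish.
u has inhomogeneous Neumann u'(0) = 2, u'(3) = 0. [u' v]_0^3 = (0)·v(3) − (2)·v(0) = − 2·v(0). Take V = H^1(0, 3); boundary term becomes part of RHS.
Weak formulation: find u (satisfying any essential BC) such that ∫_0^3 u'(x) v'(x) dx = ∫_0^3 f v dx − 2·v(0) for all v ∈ V (Neumann data are natural BCs: they enter the RHS as boundary terms).
Substituting f(x) = -x^2 - x + 31/6, the right-hand side is ∫_0^3 (-x^2 - x + 31/6) v dx − 2·v(0).
Compatibility check (pure Neumann): taking v ≡ 1 ∈ V gives 0 = ∫_0^3 f dx + (0) − (2), i.e. ∫_0^3 f dx must equal u'(0) − u'(3) = 2. Indeed ∫_0^3 (-x^2 - x + 31/6) dx = 2, so the data are compatible. The solution is then unique only up to an additive constant (fix it e.g. by requiring ∫_0^3 u dx = 0).


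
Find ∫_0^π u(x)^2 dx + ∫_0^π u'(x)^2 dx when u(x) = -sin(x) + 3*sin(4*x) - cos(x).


||u||_{H^1(0,π)}^2 = -32/5 + 157*π/2

u'(x) = sin(x) - cos(x) + 12*cos(4*x).
Expand u² and (u')² and integrate term by term on (0, π), using: for integers n ≥ 1, ∫_0^π sin²(nx) dx = ∫_0^π cos²(nx) dx = π/2; for n ≠ n', ∫_0^π sin(nx)sin(n'x) dx = ∫_0^π cos(nx)cos(n'x) dx = 0; and by product-to-sum, ∫_0^π sin(nx)cos(n'x) dx = ½∫_0^π [sin((n+n')x) + sin((n−n')x)] dx, which is 0 when n+n' is even and 2n/(n²−n'²) when n+n' is odd (it need not vanish on (0, π)).
  u² squared terms: (-1)²·∫cos(x)² dx = 1·π/2 = π/2;  (-1)²·∫sin(x)² dx = 1·π/2 = π/2;  (3)²·∫sin(4x)² dx = 9·π/2 = 9*π/2.
  u² cross terms: 2·(-1)·(-1)·∫cos(x)·sin(x) dx = 2·(0) = 0;  2·(-1)·(3)·∫cos(x)·sin(4x) dx = -6·(8/15) = -16/5;  2·(-1)·(3)·∫sin(x)·sin(4x) dx = -6·(0) = 0.
  So ∫_0^π u² dx = π/2 + π/2 + 9*π/2 + 0 − 16/5 + 0 = -16/5 + 11*π/2.
  (u')² squared terms: (-1)²·∫cos(x)² dx = 1·π/2 = π/2;  (12)²·∫cos(4x)² dx = 144·π/2 = 72*π;  (1)²·∫sin(x)² dx = 1·π/2 = π/2.
  (u')² cross terms: 2·(-1)·(12)·∫cos(x)·cos(4x) dx = -24·(0) = 0;  2·(-1)·(1)·∫cos(x)·sin(x) dx = -2·(0) = 0;  2·(12)·(1)·∫cos(4x)·sin(x) dx = 24·(-2/15) = -16/5.
  So ∫_0^π (u')² dx = π/2 + 72*π + π/2 + 0 + 0 − 16/5 = -16/5 + 73*π.
||u||_{H^1}^2 = (-16/5 + 11*π/2) + (-16/5 + 73*π) = -32/5 + 157*π/2.


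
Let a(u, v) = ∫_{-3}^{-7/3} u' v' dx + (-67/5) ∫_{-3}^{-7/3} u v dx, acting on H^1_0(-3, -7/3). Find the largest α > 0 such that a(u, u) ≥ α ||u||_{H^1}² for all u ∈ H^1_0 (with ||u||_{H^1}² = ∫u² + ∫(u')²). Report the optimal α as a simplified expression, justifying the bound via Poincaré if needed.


α = (-268 + 45*π^2)/(5*(4 + 9*π^2))

Coercivity of a(·,·) on H^1_0(-3, -7/3) means a(u, u) ≥ α ||u||_{H^1}² for every u ∈ H^1_0.
The interval has length L = 2/3, and Poincaré/coercivity depend only on L. Here a(u, u) = ∫(u')² + (-67/5)·∫u².
Here c = -67/5 < 0 with |c| < (π/L)² = 9*π^2/4, so coercivity still holds. The condition a(u,u) ≥ α||u||_{H^1}² reads (1−α)∫(u')² ≥ (α−c)∫u². Any admissible α is ≤ 1 (rapidly oscillating u have ∫u²/∫(u')² → 0), and α = 1 would force 0 ≥ (1−c)∫u², impossible since c < 1; so 1−α > 0. By the sharp Poincaré inequality on H^1_0 of an interval of length L, ∫(u')² ≥ (π/L)²∫u² with equality for the first sine mode sin(π(x−x₀)/L) (x₀ the left endpoint), so the inequality holds for all u iff (1−α)(π/L)² ≥ α − c, i.e. α ≤ ((π/L)² + c)/((π/L)² + 1) = (1 + c(L/π)²)/(1 + (L/π)²). (Direct route, valid since c ≤ 0: Poincaré gives c∫u² ≥ c(L/π)²∫(u')², so a(u,u) ≥ (1 + c(L/π)²)∫(u')², while ||u||_{H^1}² ≤ (1 + (L/π)²)∫(u')²; dividing yields the same α.) With (π/L)² = 9*π^2/4 and c = -67/5, the largest admissible constant is α = ((π/L)² + c)/((π/L)² + 1).
Simplifying, α = (-268 + 45*π^2)/(5*(4 + 9*π^2)).


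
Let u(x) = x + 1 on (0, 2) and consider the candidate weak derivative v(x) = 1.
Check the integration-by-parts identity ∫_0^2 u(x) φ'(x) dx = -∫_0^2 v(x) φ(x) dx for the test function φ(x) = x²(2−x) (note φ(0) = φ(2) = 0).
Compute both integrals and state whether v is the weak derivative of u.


LHS = -4/3, RHS = -4/3. Yes, v = u' weakly.

u(x) = x + 1, classical derivative u'(x) = 1.
φ(x) = x²(2−x), so φ'(x) = x*(4 - 3*x).
Note φ(0) = φ(2) = 0, so the boundary term u·φ vanishes.
LHS = ∫_0^2 u(x) φ'(x) dx = ∫_0^2 (-3*x^3 + x^2 + 4*x) dx. Term by term:
  ∫_0^2 -3*x^3 dx = -12;  ∫_0^2 x^2 dx = 8/3;  ∫_0^2 4*x dx = 8.
Sum: -12 + 8/3 + 8 = -4/3.
So LHS = -4/3.
∫_0^2 v(x) φ(x) dx = ∫_0^2 (-x^3 + 2*x^2) dx. Term by term:
  ∫_0^2 -x^3 dx = -4;  ∫_0^2 2*x^2 dx = 16/3.
Sum: -4 + 16/3 = 4/3.
So RHS = -∫_0^2 v(x) φ(x) dx = -4/3.
LHS = RHS, so the identity holds for this test φ.
Moreover u is smooth here and v(x) = u'(x) = 1 pointwise, so the identity holds for every test function. Hence v is the weak derivative of u.


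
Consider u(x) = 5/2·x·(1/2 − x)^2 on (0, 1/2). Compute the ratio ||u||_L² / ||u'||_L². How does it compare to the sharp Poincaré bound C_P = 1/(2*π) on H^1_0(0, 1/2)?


||u||_L² / ||u'||_L² = sqrt(14)/28 < C_P = 1/(2*π).

u(x) = 5/2·x·(1/2 − x)^2, so u'(x) = 15*x^2/2 - 5*x + 5/8.
u(x) = 5/2·x·(1/2 − x)^2 vanishes at x = 0 and x = 1/2, so u ∈ H^1_0(0, 1/2). Differentiate via the product rule and integrate the resulting polynomials term by term.
  ∫_0^1/2 u² dx = ∫_0^1/2 (25*x^6/4 - 25*x^5/2 + 75*x^4/8 - 25*x^3/8 + 25*x^2/64) dx. Term by term:
    ∫_0^1/2 25*x^6/4 dx = 25/3584;  ∫_0^1/2 -25*x^5/2 dx = -25/768;  ∫_0^1/2 75*x^4/8 dx = 15/256;
    ∫_0^1/2 -25*x^3/8 dx = -25/512;  ∫_0^1/2 25*x^2/64 dx = 25/1536.
  Sum: 25/3584 − 25/768 + 15/256 − 25/512 + 25/1536 = 5/10752.
  ∫_0^1/2 (u')² dx = ∫_0^1/2 (225*x^4/4 - 75*x^3 + 275*x^2/8 - 25*x/4 + 25/64) dx. Term by term:
    ∫_0^1/2 225*x^4/4 dx = 45/128;  ∫_0^1/2 -75*x^3 dx = -75/64;  ∫_0^1/2 275*x^2/8 dx = 275/192;
    ∫_0^1/2 -25*x/4 dx = -25/32;  ∫_0^1/2 25/64 dx = 25/128.
  Sum: 45/128 − 75/64 + 275/192 − 25/32 + 25/128 = 5/192.
∫_0^1/2 u² dx = 5/10752, so ||u||_L² = sqrt(210)/672.
∫_0^1/2 (u')² dx = 5/192, so ||u'||_L² = sqrt(15)/24.
Ratio ||u||_L² / ||u'||_L² = sqrt(14)/28.
Sharp Poincaré constant on H^1_0(0, 1/2) is C_P = L/π = 1/(2*π), achieved by sin(2*π·x).
A polynomial bump cannot attain the sharp Poincaré constant (only the first sine eigenfunction does), so the ratio is strictly less than C_P, consistent with ||u||_L² ≤ C_P ||u'||_L².


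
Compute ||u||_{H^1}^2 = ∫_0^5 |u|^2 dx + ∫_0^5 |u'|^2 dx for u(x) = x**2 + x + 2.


||u||_{H^1}^2 = 2875/2

The H^1 norm (squared) on an interval (0, L) is
  ||u||_{H^1}^2 = ∫_0^L u(x)^2 dx + ∫_0^L u'(x)^2 dx.
Compute u'(x) = 2*x + 1.
Then u(x)^2 = x**4 + 2*x**3 + 5*x**2 + 4*x + 4 and u'(x)^2 = 4*x**2 + 4*x + 1.
Integrate each monomial from 0 to 5 using ∫_0^5 c·x^n dx = c·5^(n+1)/(n+1):
  ∫_0^5 u(x)^2 dx = ∫_0^5 (x^4 + 2*x^3 + 5*x^2 + 4*x + 4) dx. Term by term:
    ∫_0^5 x^4 dx = 625;  ∫_0^5 2*x^3 dx = 625/2;  ∫_0^5 5*x^2 dx = 625/3;
    ∫_0^5 4*x dx = 50;  ∫_0^5 4 dx = 20.
  Sum: 625 + 625/2 + 625/3 + 50 + 20 = 7295/6.
  ∫_0^5 u'(x)^2 dx = ∫_0^5 (4*x^2 + 4*x + 1) dx. Term by term:
    ∫_0^5 4*x^2 dx = 500/3;  ∫_0^5 4*x dx = 50;  ∫_0^5 1 dx = 5.
  Sum: 500/3 + 50 + 5 = 665/3.
Adding: ||u||_{H^1}^2 = 7295/6 + 665/3 = 2875/2.


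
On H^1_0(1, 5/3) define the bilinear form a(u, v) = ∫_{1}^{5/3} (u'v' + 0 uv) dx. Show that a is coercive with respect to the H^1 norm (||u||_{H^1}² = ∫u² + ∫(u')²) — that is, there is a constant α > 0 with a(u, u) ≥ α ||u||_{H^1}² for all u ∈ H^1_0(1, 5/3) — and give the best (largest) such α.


α = 9*π^2/(4 + 9*π^2)

Coercivity of a(·,·) on H^1_0(1, 5/3) means a(u, u) ≥ α ||u||_{H^1}² for every u ∈ H^1_0.
The interval has length L = 2/3, and Poincaré/coercivity depend only on L. Here a(u, u) = ∫(u')² + (0)·∫u².
Here c = 0, so a(u,u) = ∫(u')² alone. The condition a(u,u) ≥ α||u||_{H^1}² reads (1−α)∫(u')² ≥ (α−c)∫u². Any admissible α is ≤ 1 (rapidly oscillating u have ∫u²/∫(u')² → 0), and α = 1 would force 0 ≥ (1−c)∫u², impossible since c < 1; so 1−α > 0. By the sharp Poincaré inequality on H^1_0 of an interval of length L, ∫(u')² ≥ (π/L)²∫u² with equality for the first sine mode sin(π(x−x₀)/L) (x₀ the left endpoint), so the inequality holds for all u iff (1−α)(π/L)² ≥ α − c, i.e. α ≤ ((π/L)² + c)/((π/L)² + 1) = (1 + c(L/π)²)/(1 + (L/π)²). (Direct route, valid since c ≤ 0: Poincaré gives c∫u² ≥ c(L/π)²∫(u')², so a(u,u) ≥ (1 + c(L/π)²)∫(u')², while ||u||_{H^1}² ≤ (1 + (L/π)²)∫(u')²; dividing yields the same α.) With (π/L)² = 9*π^2/4 and c = 0, the largest admissible constant is α = ((π/L)² + c)/((π/L)² + 1).
Simplifying, α = 9*π^2/(4 + 9*π^2).


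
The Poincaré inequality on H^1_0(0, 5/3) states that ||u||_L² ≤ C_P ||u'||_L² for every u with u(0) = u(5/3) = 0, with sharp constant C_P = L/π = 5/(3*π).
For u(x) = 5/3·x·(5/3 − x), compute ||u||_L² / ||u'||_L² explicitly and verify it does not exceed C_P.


||u||_L² / ||u'||_L² = sqrt(10)/6 < C_P = 5/(3*π).

u(x) = 5/3·x·(5/3 − x), so u'(x) = 25/9 - 10*x/3.
u(x) = 5/3·x·(5/3 − x) vanishes at x = 0 and x = 5/3, so u ∈ H^1_0(0, 5/3). Differentiate via the product rule and integrate the resulting polynomials term by term.
  ∫_0^5/3 u² dx = ∫_0^5/3 (25*x^4/9 - 250*x^3/27 + 625*x^2/81) dx. Term by term:
    ∫_0^5/3 25*x^4/9 dx = 15625/2187;  ∫_0^5/3 -250*x^3/27 dx = -78125/4374;  ∫_0^5/3 625*x^2/81 dx = 78125/6561.
  Sum: 15625/2187 − 78125/4374 + 78125/6561 = 15625/13122.
  ∫_0^5/3 (u')² dx = ∫_0^5/3 (100*x^2/9 - 500*x/27 + 625/81) dx. Term by term:
    ∫_0^5/3 100*x^2/9 dx = 12500/729;  ∫_0^5/3 -500*x/27 dx = -6250/243;  ∫_0^5/3 625/81 dx = 3125/243.
  Sum: 12500/729 − 6250/243 + 3125/243 = 3125/729.
∫_0^5/3 u² dx = 15625/13122, so ||u||_L² = 125*sqrt(2)/162.
∫_0^5/3 (u')² dx = 3125/729, so ||u'||_L² = 25*sqrt(5)/27.
Ratio ||u||_L² / ||u'||_L² = sqrt(10)/6.
Sharp Poincaré constant on H^1_0(0, 5/3) is C_P = L/π = 5/(3*π), achieved by sin(3*π/5·x).
A polynomial bump cannot attain the sharp Poincaré constant (only the first sine eigenfunction does), so the ratio is strictly less than C_P, consistent with ||u||_L² ≤ C_P ||u'||_L².


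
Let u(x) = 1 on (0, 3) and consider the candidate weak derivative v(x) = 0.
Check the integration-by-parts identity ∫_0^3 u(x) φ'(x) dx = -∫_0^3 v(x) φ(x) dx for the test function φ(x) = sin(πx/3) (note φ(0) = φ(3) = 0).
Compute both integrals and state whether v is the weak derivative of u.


LHS = 0, RHS = 0. Yes, v = u' weakly.

u(x) = 1, classical derivative u'(x) = 0.
φ(x) = sin(πx/3), so φ'(x) = π*cos(π*x/3)/3.
Note φ(0) = φ(3) = 0, so the boundary term u·φ vanishes.
LHS = ∫_0^3 u(x) φ'(x) dx = ∫_0^3 (π*cos(π*x/3)/3) dx. Term by term:
  ∫_0^3 π*cos(π*x/3)/3 dx = 0.
So LHS = 0.
∫_0^3 v(x) φ(x) dx = ∫_0^3 (0) dx. Term by term:
  ∫_0^3 0 dx = 0.
So RHS = -∫_0^3 v(x) φ(x) dx = 0.
LHS = RHS, so the identity holds for this test φ.
Moreover u is smooth here and v(x) = u'(x) = 0 pointwise, so the identity holds for every test function. Hence v is the weak derivative of u.


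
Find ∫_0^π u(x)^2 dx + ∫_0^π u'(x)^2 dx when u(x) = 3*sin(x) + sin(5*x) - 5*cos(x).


||u||_{H^1(0,π)}^2 = 47*π

u'(x) = 5*sin(x) + 3*cos(x) + 5*cos(5*x).
Expand u² and (u')² and integrate term by term on (0, π), using: for integers n ≥ 1, ∫_0^π sin²(nx) dx = ∫_0^π cos²(nx) dx = π/2; for n ≠ n', ∫_0^π sin(nx)sin(n'x) dx = ∫_0^π cos(nx)cos(n'x) dx = 0; and by product-to-sum, ∫_0^π sin(nx)cos(n'x) dx = ½∫_0^π [sin((n+n')x) + sin((n−n')x)] dx, which is 0 when n+n' is even and 2n/(n²−n'²) when n+n' is odd (it need not vanish on (0, π)).
  u² squared terms: (-5)²·∫cos(x)² dx = 25·π/2 = 25*π/2;  (3)²·∫sin(x)² dx = 9·π/2 = 9*π/2;  (1)²·∫sin(5x)² dx = 1·π/2 = π/2.
  u² cross terms: 2·(-5)·(3)·∫cos(x)·sin(x) dx = -30·(0) = 0;  2·(-5)·(1)·∫cos(x)·sin(5x) dx = -10·(0) = 0;  2·(3)·(1)·∫sin(x)·sin(5x) dx = 6·(0) = 0.
  So ∫_0^π u² dx = 25*π/2 + 9*π/2 + π/2 + 0 + 0 + 0 = 35*π/2.
  (u')² squared terms: (3)²·∫cos(x)² dx = 9·π/2 = 9*π/2;  (5)²·∫cos(5x)² dx = 25·π/2 = 25*π/2;  (5)²·∫sin(x)² dx = 25·π/2 = 25*π/2.
  (u')² cross terms: 2·(3)·(5)·∫cos(x)·cos(5x) dx = 30·(0) = 0;  2·(3)·(5)·∫cos(x)·sin(x) dx = 30·(0) = 0;  2·(5)·(5)·∫cos(5x)·sin(x) dx = 50·(0) = 0.
  So ∫_0^π (u')² dx = 9*π/2 + 25*π/2 + 25*π/2 + 0 + 0 + 0 = 59*π/2.
||u||_{H^1}^2 = (35*π/2) + (59*π/2) = 47*π.


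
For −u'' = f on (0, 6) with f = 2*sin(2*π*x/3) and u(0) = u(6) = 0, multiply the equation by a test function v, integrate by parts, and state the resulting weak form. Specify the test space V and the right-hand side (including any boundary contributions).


V = H^1_0(0, 6) (so v(0) = v(6) = 0); weak form: ∫_0^6 u'v' dx = ∫_0^6 (2*sin(2*π*x/3)) v dx for all v ∈ V.

Multiply both sides by a test function v and integrate from 0 to 6:
  ∫_0^6 −u''(x) v(x) dx = ∫_0^6 f(x) v(x) dx.
Integrate the LHS by parts once:
  ∫_0^6 −u'' v dx = −[u'(x) v(x)]_0^6 + ∫_0^6 u'(x) v'(x) dx.
Thus ∫_0^6 u'(x) v'(x) dx = ∫_0^6 f(x) v(x) dx + [u'(x) v(x)]_0^6.
Choose V so that boundary terms are either known or forced to vanish.
u is Dirichlet: u(0) = u(6) = 0. Let V = H^1_0(0, 6); then v(0) = v(6) = 0, and [u' v]_0^6 = 0.
Weak formulation: find u (satisfying any essential BC) such that ∫_0^6 u'(x) v'(x) dx = ∫_0^6 f v dx for all v ∈ V.
Substituting f(x) = 2*sin(2*π*x/3), the right-hand side is ∫_0^6 (2*sin(2*π*x/3)) v dx.


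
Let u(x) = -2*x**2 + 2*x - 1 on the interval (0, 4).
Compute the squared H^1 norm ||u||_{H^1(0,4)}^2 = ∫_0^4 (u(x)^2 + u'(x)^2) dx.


||u||_{H^1}^2 = 3396/5

The H^1 norm (squared) on an interval (0, L) is
  ||u||_{H^1}^2 = ∫_0^L u(x)^2 dx + ∫_0^L u'(x)^2 dx.
Compute u'(x) = 2 - 4*x.
Then u(x)^2 = 4*x**4 - 8*x**3 + 8*x**2 - 4*x + 1 and u'(x)^2 = 16*x**2 - 16*x + 4.
Integrate each monomial from 0 to 4 using ∫_0^4 c·x^n dx = c·4^(n+1)/(n+1):
  ∫_0^4 u(x)^2 dx = ∫_0^4 (4*x^4 - 8*x^3 + 8*x^2 - 4*x + 1) dx. Term by term:
    ∫_0^4 4*x^4 dx = 4096/5;  ∫_0^4 -8*x^3 dx = -512;  ∫_0^4 8*x^2 dx = 512/3;
    ∫_0^4 -4*x dx = -32;  ∫_0^4 1 dx = 4.
  Sum: 4096/5 − 512 + 512/3 − 32 + 4 = 6748/15.
  ∫_0^4 u'(x)^2 dx = ∫_0^4 (16*x^2 - 16*x + 4) dx. Term by term:
    ∫_0^4 16*x^2 dx = 1024/3;  ∫_0^4 -16*x dx = -128;  ∫_0^4 4 dx = 16.
  Sum: 1024/3 − 128 + 16 = 688/3.
Adding: ||u||_{H^1}^2 = 6748/15 + 688/3 = 3396/5.


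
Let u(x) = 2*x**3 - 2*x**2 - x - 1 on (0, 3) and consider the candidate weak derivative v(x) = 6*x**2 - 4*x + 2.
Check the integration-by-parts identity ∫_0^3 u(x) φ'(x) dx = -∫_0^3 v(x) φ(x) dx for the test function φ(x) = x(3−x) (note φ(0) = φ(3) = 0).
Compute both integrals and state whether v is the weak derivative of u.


LHS = -207/5, RHS = -549/10. No, v is not the weak derivative of u.

u(x) = 2*x**3 - 2*x**2 - x - 1, classical derivative u'(x) = 6*x**2 - 4*x - 1.
φ(x) = x(3−x), so φ'(x) = 3 - 2*x.
Note φ(0) = φ(3) = 0, so the boundary term u·φ vanishes.
LHS = ∫_0^3 u(x) φ'(x) dx = ∫_0^3 (-4*x^4 + 10*x^3 - 4*x^2 - x - 3) dx. Term by term:
  ∫_0^3 -4*x^4 dx = -972/5;  ∫_0^3 10*x^3 dx = 405/2;  ∫_0^3 -4*x^2 dx = -36;
  ∫_0^3 -x dx = -9/2;  ∫_0^3 -3 dx = -9.
Sum: -972/5 + 405/2 − 36 − 9/2 − 9 = -207/5.
So LHS = -207/5.
∫_0^3 v(x) φ(x) dx = ∫_0^3 (-6*x^4 + 22*x^3 - 14*x^2 + 6*x) dx. Term by term:
  ∫_0^3 -6*x^4 dx = -1458/5;  ∫_0^3 22*x^3 dx = 891/2;  ∫_0^3 -14*x^2 dx = -126;
  ∫_0^3 6*x dx = 27.
Sum: -1458/5 + 891/2 − 126 + 27 = 549/10.
So RHS = -∫_0^3 v(x) φ(x) dx = -549/10.
LHS − RHS = 27/2 ≠ 0, so the identity fails.
(For a valid weak derivative the identity must hold for EVERY test function, in particular this one. The failure shows v is NOT the weak derivative of u.)
Correct weak derivative would be u'(x) = 6*x**2 - 4*x - 1.


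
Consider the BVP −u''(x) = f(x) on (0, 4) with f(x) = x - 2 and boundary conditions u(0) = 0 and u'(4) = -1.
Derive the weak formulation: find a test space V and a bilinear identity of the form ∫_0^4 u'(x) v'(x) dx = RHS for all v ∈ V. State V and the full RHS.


V = {v ∈ H^1(0, 4) : v(0) = 0} (test functions vanish at x = 0 where u is specified); weak form: ∫_0^4 u'v' dx = ∫_0^4 (x - 2) v dx − v(4) for all v ∈ V.

Multiply both sides by a test function v and integrate from 0 to 4:
  ∫_0^4 −u''(x) v(x) dx = ∫_0^4 f(x) v(x) dx.
Integrate the LHS by parts once:
  ∫_0^4 −u'' v dx = −[u'(x) v(x)]_0^4 + ∫_0^4 u'(x) v'(x) dx.
Thus ∫_0^4 u'(x) v'(x) dx = ∫_0^4 f(x) v(x) dx + [u'(x) v(x)]_0^4.
Choose V so that boundary terms are either known or forced to vanish.
Mixed BC: u(0) = 0 (Dirichlet) and u'(4) = -1 (Neumann). Define V = {v ∈ H^1(0, 4) : v(0) = 0}. Then [u' v]_0^4 = u'(4)·v(4) − u'(0)·0 = − v(4).
Weak formulation: find u (satisfying any essential BC) such that ∫_0^4 u'(x) v'(x) dx = ∫_0^4 f v dx − v(4) for all v ∈ V (Dirichlet at 0 absorbed into V; Neumann datum at x = 4 contributes the boundary term).
Substituting f(x) = x - 2, the right-hand side is ∫_0^4 (x - 2) v dx − v(4).


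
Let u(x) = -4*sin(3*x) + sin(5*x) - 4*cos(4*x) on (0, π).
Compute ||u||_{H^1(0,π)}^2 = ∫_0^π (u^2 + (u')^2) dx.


||u||_{H^1(0,π)}^2 = -38896/63 + 229*π

u'(x) = 16*sin(4*x) - 12*cos(3*x) + 5*cos(5*x).
Expand u² and (u')² and integrate term by term on (0, π), using: for integers n ≥ 1, ∫_0^π sin²(nx) dx = ∫_0^π cos²(nx) dx = π/2; for n ≠ n', ∫_0^π sin(nx)sin(n'x) dx = ∫_0^π cos(nx)cos(n'x) dx = 0; and by product-to-sum, ∫_0^π sin(nx)cos(n'x) dx = ½∫_0^π [sin((n+n')x) + sin((n−n')x)] dx, which is 0 when n+n' is even and 2n/(n²−n'²) when n+n' is odd (it need not vanish on (0, π)).
  u² squared terms: (-4)²·∫cos(4x)² dx = 16·π/2 = 8*π;  (-4)²·∫sin(3x)² dx = 16·π/2 = 8*π;  (1)²·∫sin(5x)² dx = 1·π/2 = π/2.
  u² cross terms: 2·(-4)·(-4)·∫cos(4x)·sin(3x) dx = 32·(-6/7) = -192/7;  2·(-4)·(1)·∫cos(4x)·sin(5x) dx = -8·(10/9) = -80/9;  2·(-4)·(1)·∫sin(3x)·sin(5x) dx = -8·(0) = 0.
  So ∫_0^π u² dx = 8*π + 8*π + π/2 − 192/7 − 80/9 + 0 = -2288/63 + 33*π/2.
  (u')² squared terms: (-12)²·∫cos(3x)² dx = 144·π/2 = 72*π;  (5)²·∫cos(5x)² dx = 25·π/2 = 25*π/2;  (16)²·∫sin(4x)² dx = 256·π/2 = 128*π.
  (u')² cross terms: 2·(-12)·(5)·∫cos(3x)·cos(5x) dx = -120·(0) = 0;  2·(-12)·(16)·∫cos(3x)·sin(4x) dx = -384·(8/7) = -3072/7;  2·(5)·(16)·∫cos(5x)·sin(4x) dx = 160·(-8/9) = -1280/9.
  So ∫_0^π (u')² dx = 72*π + 25*π/2 + 128*π + 0 − 3072/7 − 1280/9 = -36608/63 + 425*π/2.
||u||_{H^1}^2 = (-2288/63 + 33*π/2) + (-36608/63 + 425*π/2) = -38896/63 + 229*π.


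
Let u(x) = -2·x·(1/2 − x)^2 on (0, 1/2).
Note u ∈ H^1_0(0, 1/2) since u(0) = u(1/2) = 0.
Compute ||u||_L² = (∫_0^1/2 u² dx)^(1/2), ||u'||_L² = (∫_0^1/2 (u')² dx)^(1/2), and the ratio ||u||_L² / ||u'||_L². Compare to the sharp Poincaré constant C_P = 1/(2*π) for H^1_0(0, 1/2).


||u||_L² / ||u'||_L² = sqrt(14)/28 < C_P = 1/(2*π).

u(x) = -2·x·(1/2 − x)^2, so u'(x) = (1 - 6*x)*(x - 1/2).
u(x) = -2·x·(1/2 − x)^2 vanishes at x = 0 and x = 1/2, so u ∈ H^1_0(0, 1/2). Differentiate via the product rule and integrate the resulting polynomials term by term.
  ∫_0^1/2 u² dx = ∫_0^1/2 (4*x^6 - 8*x^5 + 6*x^4 - 2*x^3 + x^2/4) dx. Term by term:
    ∫_0^1/2 4*x^6 dx = 1/224;  ∫_0^1/2 -8*x^5 dx = -1/48;  ∫_0^1/2 6*x^4 dx = 3/80;
    ∫_0^1/2 -2*x^3 dx = -1/32;  ∫_0^1/2 x^2/4 dx = 1/96.
  Sum: 1/224 − 1/48 + 3/80 − 1/32 + 1/96 = 1/3360.
  ∫_0^1/2 (u')² dx = ∫_0^1/2 (36*x^4 - 48*x^3 + 22*x^2 - 4*x + 1/4) dx. Term by term:
    ∫_0^1/2 36*x^4 dx = 9/40;  ∫_0^1/2 -48*x^3 dx = -3/4;  ∫_0^1/2 22*x^2 dx = 11/12;
    ∫_0^1/2 -4*x dx = -1/2;  ∫_0^1/2 1/4 dx = 1/8.
  Sum: 9/40 − 3/4 + 11/12 − 1/2 + 1/8 = 1/60.
∫_0^1/2 u² dx = 1/3360, so ||u||_L² = sqrt(210)/840.
∫_0^1/2 (u')² dx = 1/60, so ||u'||_L² = sqrt(15)/30.
Ratio ||u||_L² / ||u'||_L² = sqrt(14)/28.
Sharp Poincaré constant on H^1_0(0, 1/2) is C_P = L/π = 1/(2*π), achieved by sin(2*π·x).
A polynomial bump cannot attain the sharp Poincaré constant (only the first sine eigenfunction does), so the ratio is strictly less than C_P, consistent with ||u||_L² ≤ C_P ||u'||_L².


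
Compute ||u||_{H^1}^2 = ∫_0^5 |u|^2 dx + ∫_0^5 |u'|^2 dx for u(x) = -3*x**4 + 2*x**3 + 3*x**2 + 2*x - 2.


||u||_{H^1}^2 = 100820455/42

The H^1 norm (squared) on an interval (0, L) is
  ||u||_{H^1}^2 = ∫_0^L u(x)^2 dx + ∫_0^L u'(x)^2 dx.
Compute u'(x) = -12*x**3 + 6*x**2 + 6*x + 2.
Then u(x)^2 = 9*x**8 - 12*x**7 - 14*x**6 + 29*x**4 + 4*x**3 - 8*x**2 - 8*x + 4 and u'(x)^2 = 144*x**6 - 144*x**5 - 108*x**4 + 24*x**3 + 60*x**2 + 24*x + 4.
Integrate each monomial from 0 to 5 using ∫_0^5 c·x^n dx = c·5^(n+1)/(n+1):
  ∫_0^5 u(x)^2 dx = ∫_0^5 (9*x^8 - 12*x^7 - 14*x^6 + 29*x^4 + 4*x^3 - 8*x^2 - 8*x + 4) dx. Term by term:
    ∫_0^5 9*x^8 dx = 1953125;  ∫_0^5 -12*x^7 dx = -1171875/2;  ∫_0^5 -14*x^6 dx = -156250;
    ∫_0^5 29*x^4 dx = 18125;  ∫_0^5 4*x^3 dx = 625;  ∫_0^5 -8*x^2 dx = -1000/3;
    ∫_0^5 -8*x dx = -100;  ∫_0^5 4 dx = 20.
  Sum: 1953125 − 1171875/2 − 156250 + 18125 + 625 − 1000/3 − 100 + 20 = 7375645/6.
  ∫_0^5 u'(x)^2 dx = ∫_0^5 (144*x^6 - 144*x^5 - 108*x^4 + 24*x^3 + 60*x^2 + 24*x + 4) dx. Term by term:
    ∫_0^5 144*x^6 dx = 11250000/7;  ∫_0^5 -144*x^5 dx = -375000;  ∫_0^5 -108*x^4 dx = -67500;
    ∫_0^5 24*x^3 dx = 3750;  ∫_0^5 60*x^2 dx = 2500;  ∫_0^5 24*x dx = 300;
    ∫_0^5 4 dx = 20.
  Sum: 11250000/7 − 375000 − 67500 + 3750 + 2500 + 300 + 20 = 8198490/7.
Adding: ||u||_{H^1}^2 = 7375645/6 + 8198490/7 = 100820455/42.


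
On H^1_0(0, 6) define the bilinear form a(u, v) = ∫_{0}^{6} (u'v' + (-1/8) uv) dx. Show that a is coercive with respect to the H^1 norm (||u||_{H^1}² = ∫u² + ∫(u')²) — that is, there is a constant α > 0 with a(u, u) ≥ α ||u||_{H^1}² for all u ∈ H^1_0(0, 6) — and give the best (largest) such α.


α = (-9/2 + π^2)/(π^2 + 36)

Coercivity of a(·,·) on H^1_0(0, 6) means a(u, u) ≥ α ||u||_{H^1}² for every u ∈ H^1_0.
The interval has length L = 6, and Poincaré/coercivity depend only on L. Here a(u, u) = ∫(u')² + (-1/8)·∫u².
Here c = -1/8 < 0 with |c| < (π/L)² = π^2/36, so coercivity still holds. The condition a(u,u) ≥ α||u||_{H^1}² reads (1−α)∫(u')² ≥ (α−c)∫u². Any admissible α is ≤ 1 (rapidly oscillating u have ∫u²/∫(u')² → 0), and α = 1 would force 0 ≥ (1−c)∫u², impossible since c < 1; so 1−α > 0. By the sharp Poincaré inequality on H^1_0 of an interval of length L, ∫(u')² ≥ (π/L)²∫u² with equality for the first sine mode sin(π(x−x₀)/L) (x₀ the left endpoint), so the inequality holds for all u iff (1−α)(π/L)² ≥ α − c, i.e. α ≤ ((π/L)² + c)/((π/L)² + 1) = (1 + c(L/π)²)/(1 + (L/π)²). (Direct route, valid since c ≤ 0: Poincaré gives c∫u² ≥ c(L/π)²∫(u')², so a(u,u) ≥ (1 + c(L/π)²)∫(u')², while ||u||_{H^1}² ≤ (1 + (L/π)²)∫(u')²; dividing yields the same α.) With (π/L)² = π^2/36 and c = -1/8, the largest admissible constant is α = ((π/L)² + c)/((π/L)² + 1).
Simplifying, α = (-9/2 + π^2)/(π^2 + 36).


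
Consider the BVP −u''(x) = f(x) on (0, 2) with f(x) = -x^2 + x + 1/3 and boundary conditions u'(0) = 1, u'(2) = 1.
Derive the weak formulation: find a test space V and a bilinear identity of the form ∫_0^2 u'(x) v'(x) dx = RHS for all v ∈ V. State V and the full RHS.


V = H^1(0, 2) (v unrestricted at boundary; u is determined up to an additive constant); weak form: ∫_0^2 u'v' dx = ∫_0^2 (-x^2 + x + 1/3) v dx + v(2) − v(0) for all v ∈ V.

Multiply both sides by a test function v and integrate from 0 to 2:
  ∫_0^2 −u''(x) v(x) dx = ∫_0^2 f(x) v(x) dx.
Integrate the LHS by parts once:
  ∫_0^2 −u'' v dx = −[u'(x) v(x)]_0^2 + ∫_0^2 u'(x) v'(x) dx.
Thus ∫_0^2 u'(x) v'(x) dx = ∫_0^2 f(x) v(x) dx + [u'(x) v(x)]_0^2.
Choose V so that boundary terms are either known or forced to vanish.
u has inhomogeneous Neumann u'(0) = 1, u'(2) = 1. [u' v]_0^2 = (1)·v(2) − (1)·v(0) = v(2) − v(0). Take V = H^1(0, 2); boundary term becomes part of RHS.
Weak formulation: find u (satisfying any essential BC) such that ∫_0^2 u'(x) v'(x) dx = ∫_0^2 f v dx + v(2) − v(0) for all v ∈ V (Neumann data are natural BCs: they enter the RHS as boundary terms).
Substituting f(x) = -x^2 + x + 1/3, the right-hand side is ∫_0^2 (-x^2 + x + 1/3) v dx + v(2) − v(0).
Compatibility check (pure Neumann): taking v ≡ 1 ∈ V gives 0 = ∫_0^2 f dx + (1) − (1), i.e. ∫_0^2 f dx must equal u'(0) − u'(2) = 0. Indeed ∫_0^2 (-x^2 + x + 1/3) dx = 0, so the data are compatible. The solution is then unique only up to an additive constant (fix it e.g. by requiring ∫_0^2 u dx = 0).


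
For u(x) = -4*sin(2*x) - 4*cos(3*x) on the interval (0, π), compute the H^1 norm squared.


||u||_{H^1(0,π)}^2 = -256 + 120*π

u'(x) = 12*sin(3*x) - 8*cos(2*x).
Expand u² and (u')² and integrate term by term on (0, π), using: for integers n ≥ 1, ∫_0^π sin²(nx) dx = ∫_0^π cos²(nx) dx = π/2; for n ≠ n', ∫_0^π sin(nx)sin(n'x) dx = ∫_0^π cos(nx)cos(n'x) dx = 0; and by product-to-sum, ∫_0^π sin(nx)cos(n'x) dx = ½∫_0^π [sin((n+n')x) + sin((n−n')x)] dx, which is 0 when n+n' is even and 2n/(n²−n'²) when n+n' is odd (it need not vanish on (0, π)).
  u² squared terms: (-4)²·∫cos(3x)² dx = 16·π/2 = 8*π;  (-4)²·∫sin(2x)² dx = 16·π/2 = 8*π.
  u² cross terms: 2·(-4)·(-4)·∫cos(3x)·sin(2x) dx = 32·(-4/5) = -128/5.
  So ∫_0^π u² dx = 8*π + 8*π − 128/5 = -128/5 + 16*π.
  (u')² squared terms: (-8)²·∫cos(2x)² dx = 64·π/2 = 32*π;  (12)²·∫sin(3x)² dx = 144·π/2 = 72*π.
  (u')² cross terms: 2·(-8)·(12)·∫cos(2x)·sin(3x) dx = -192·(6/5) = -1152/5.
  So ∫_0^π (u')² dx = 32*π + 72*π − 1152/5 = -1152/5 + 104*π.
||u||_{H^1}^2 = (-128/5 + 16*π) + (-1152/5 + 104*π) = -256 + 120*π.


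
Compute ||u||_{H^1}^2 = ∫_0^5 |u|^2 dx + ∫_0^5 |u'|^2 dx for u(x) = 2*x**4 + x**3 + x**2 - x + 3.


||u||_{H^1}^2 = 250221175/126

The H^1 norm (squared) on an interval (0, L) is
  ||u||_{H^1}^2 = ∫_0^L u(x)^2 dx + ∫_0^L u'(x)^2 dx.
Compute u'(x) = 8*x**3 + 3*x**2 + 2*x - 1.
Then u(x)^2 = 4*x**8 + 4*x**7 + 5*x**6 - 2*x**5 + 11*x**4 + 4*x**3 + 7*x**2 - 6*x + 9 and u'(x)^2 = 64*x**6 + 48*x**5 + 41*x**4 - 4*x**3 - 2*x**2 - 4*x + 1.
Integrate each monomial from 0 to 5 using ∫_0^5 c·x^n dx = c·5^(n+1)/(n+1):
  ∫_0^5 u(x)^2 dx = ∫_0^5 (4*x^8 + 4*x^7 + 5*x^6 - 2*x^5 + 11*x^4 + 4*x^3 + 7*x^2 - 6*x + 9) dx. Term by term:
    ∫_0^5 4*x^8 dx = 7812500/9;  ∫_0^5 4*x^7 dx = 390625/2;  ∫_0^5 5*x^6 dx = 390625/7;
    ∫_0^5 -2*x^5 dx = -15625/3;  ∫_0^5 11*x^4 dx = 6875;  ∫_0^5 4*x^3 dx = 625;
    ∫_0^5 7*x^2 dx = 875/3;  ∫_0^5 -6*x dx = -75;  ∫_0^5 9 dx = 45.
  Sum: 7812500/9 + 390625/2 + 390625/7 − 15625/3 + 6875 + 625 + 875/3 − 75 + 45 = 141337345/126.
  ∫_0^5 u'(x)^2 dx = ∫_0^5 (64*x^6 + 48*x^5 + 41*x^4 - 4*x^3 - 2*x^2 - 4*x + 1) dx. Term by term:
    ∫_0^5 64*x^6 dx = 5000000/7;  ∫_0^5 48*x^5 dx = 125000;  ∫_0^5 41*x^4 dx = 25625;
    ∫_0^5 -4*x^3 dx = -625;  ∫_0^5 -2*x^2 dx = -250/3;  ∫_0^5 -4*x dx = -50;
    ∫_0^5 1 dx = 5.
  Sum: 5000000/7 + 125000 + 25625 − 625 − 250/3 − 50 + 5 = 18147305/21.
Adding: ||u||_{H^1}^2 = 141337345/126 + 18147305/21 = 250221175/126.


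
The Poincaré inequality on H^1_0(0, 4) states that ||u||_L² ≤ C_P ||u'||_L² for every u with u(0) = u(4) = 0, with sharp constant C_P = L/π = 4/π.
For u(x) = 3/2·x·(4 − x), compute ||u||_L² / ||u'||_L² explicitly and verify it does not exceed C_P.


||u||_L² / ||u'||_L² = 2*sqrt(10)/5 < C_P = 4/π.

u(x) = 3/2·x·(4 − x), so u'(x) = 6 - 3*x.
u(x) = 3/2·x·(4 − x) vanishes at x = 0 and x = 4, so u ∈ H^1_0(0, 4). Differentiate via the product rule and integrate the resulting polynomials term by term.
  ∫_0^4 u² dx = ∫_0^4 (9*x^4/4 - 18*x^3 + 36*x^2) dx. Term by term:
    ∫_0^4 9*x^4/4 dx = 2304/5;  ∫_0^4 -18*x^3 dx = -1152;  ∫_0^4 36*x^2 dx = 768.
  Sum: 2304/5 − 1152 + 768 = 384/5.
  ∫_0^4 (u')² dx = ∫_0^4 (9*x^2 - 36*x + 36) dx. Term by term:
    ∫_0^4 9*x^2 dx = 192;  ∫_0^4 -36*x dx = -288;  ∫_0^4 36 dx = 144.
  Sum: 192 − 288 + 144 = 48.
∫_0^4 u² dx = 384/5, so ||u||_L² = 8*sqrt(30)/5.
∫_0^4 (u')² dx = 48, so ||u'||_L² = 4*sqrt(3).
Ratio ||u||_L² / ||u'||_L² = 2*sqrt(10)/5.
Sharp Poincaré constant on H^1_0(0, 4) is C_P = L/π = 4/π, achieved by sin(π/4·x).
A polynomial bump cannot attain the sharp Poincaré constant (only the first sine eigenfunction does), so the ratio is strictly less than C_P, consistent with ||u||_L² ≤ C_P ||u'||_L².
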